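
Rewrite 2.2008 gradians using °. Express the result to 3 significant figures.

1 grad = 0.900000 °.
So 2.2008 × 0.900000 ≈ 1.98 °.

1.98 degrees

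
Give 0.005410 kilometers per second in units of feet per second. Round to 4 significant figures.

1 kilometer per second = 3280.84 ft/s.
Then 0.005410 × 3280.84 ≈ 17.75 ft/s.

17.75 ft/s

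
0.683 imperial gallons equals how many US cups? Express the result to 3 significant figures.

1 imperial gallon = 19.2152 US cups.
0.683 × 19.2152 ≈ 13.1 US cup.

13.1 US cup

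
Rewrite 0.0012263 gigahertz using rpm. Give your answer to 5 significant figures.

1 gigahertz = 6.00000e+10 revolutions per minute.
So 0.0012263 × 6.00000e+10 ≈ 7.3578e+7 rpm.

7.3578e+7 rpm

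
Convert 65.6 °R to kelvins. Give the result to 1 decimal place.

36.4 kelvins

°R = K × 9/5.
Applying the formula gives 36.4 K.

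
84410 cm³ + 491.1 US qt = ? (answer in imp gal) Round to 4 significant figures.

84410 cm³ = 18.5676 imp gal and 491.1 US qt = 102.232 imp gal.
18.5676 + 102.232 ≈ 120.8 imp gal.

120.8 imperial gallons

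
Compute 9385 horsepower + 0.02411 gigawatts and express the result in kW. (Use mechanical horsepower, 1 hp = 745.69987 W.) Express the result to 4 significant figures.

31110 kilowatts

9385 hp = 6998.39 kW and 0.02411 GW = 24110.0 kW.
6998.39 + 24110.0 ≈ 31110 kW.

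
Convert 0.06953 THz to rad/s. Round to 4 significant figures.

1 THz = 6.28319e+12 rad/s.
So 0.06953 × 6.28319e+12 ≈ 4.369e+11 rad/s.

4.369e+11 rad/s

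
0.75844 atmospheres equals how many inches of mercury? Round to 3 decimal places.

22.693 inches of mercury

1 atmosphere = 29.92126 inHg.
Thus 0.75844 × 29.92126 ≈ 22.693 inHg.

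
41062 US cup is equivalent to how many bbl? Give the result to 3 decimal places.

1 US cup = 0.00148810 bbl.
Then 41062 × 0.00148810 ≈ 61.104 bbl.

61.104 oil barrels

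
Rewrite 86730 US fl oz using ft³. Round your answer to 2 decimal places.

1 US fluid ounce = 0.00104438 cubic feet.
86730 × 0.00104438 ≈ 90.58 ft³.

90.58 ft³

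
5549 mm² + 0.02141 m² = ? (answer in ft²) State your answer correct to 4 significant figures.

5549 mm² = 0.0597289 ft² and 0.02141 m² = 0.230455 ft².
0.0597289 + 0.230455 ≈ 0.2902 ft².

0.2902 square feet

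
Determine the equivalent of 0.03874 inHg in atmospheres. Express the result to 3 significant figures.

0.00129 atm

1 inHg = 0.0334211 atmospheres.
Then 0.03874 × 0.0334211 ≈ 0.00129 atm.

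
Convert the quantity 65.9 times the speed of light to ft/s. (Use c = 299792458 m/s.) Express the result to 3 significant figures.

1 speed of light = 9.83571 × 10^8 ft/s.
Thus 65.9 × 9.83571 × 10^8 ≈ 6.48 × 10^10 ft/s.

6.48 × 10^10 ft/s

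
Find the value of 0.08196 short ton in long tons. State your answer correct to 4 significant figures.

0.07318 long ton

1 short ton = 0.892857 long ton.
Then 0.08196 × 0.892857 ≈ 0.07318 long ton.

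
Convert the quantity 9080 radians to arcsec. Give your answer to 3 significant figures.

1.87e+9 arcsec

1 rad = 206265 arcsec.
9080 × 206265 ≈ 1.87e+9 arcsec.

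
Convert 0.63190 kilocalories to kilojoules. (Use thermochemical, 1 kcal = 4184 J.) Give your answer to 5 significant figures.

2.6439 kilojoules

1 kcal = 4.18400 kJ.
Thus 0.63190 × 4.18400 ≈ 2.6439 kJ.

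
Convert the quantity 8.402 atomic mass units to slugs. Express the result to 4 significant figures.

9.560e-28 slug

1 u = 1.13783e-28 slugs.
Thus 8.402 × 1.13783e-28 ≈ 9.560e-28 slug.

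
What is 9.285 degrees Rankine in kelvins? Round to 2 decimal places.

5.16 K

°R = K × 9/5.
Applying the formula gives 5.16 K.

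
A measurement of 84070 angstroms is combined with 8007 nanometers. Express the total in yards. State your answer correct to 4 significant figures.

84070 Å = 9.19401 × 10^-6 yd and 8007 nm = 8.75656 × 10^-6 yd.
9.19401 × 10^-6 + 8.75656 × 10^-6 ≈ 1.795 × 10^-5 yd.

1.795 × 10^-5 yards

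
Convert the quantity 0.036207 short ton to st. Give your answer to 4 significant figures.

5.172 stone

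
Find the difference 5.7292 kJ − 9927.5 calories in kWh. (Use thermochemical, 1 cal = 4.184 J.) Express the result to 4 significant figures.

5.7292 kJ = 0.00159144 kWh and 9927.5 cal = 0.0115380 kWh.
0.00159144 − 0.0115380 ≈ -0.009947 kWh.

-0.009947 kilowatt-hours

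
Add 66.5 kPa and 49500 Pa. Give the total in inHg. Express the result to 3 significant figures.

34.3 inches of mercury

66.5 kPa = 19.6374 inHg and 49500 Pa = 14.6173 inHg.
19.6374 + 14.6173 ≈ 34.3 inHg.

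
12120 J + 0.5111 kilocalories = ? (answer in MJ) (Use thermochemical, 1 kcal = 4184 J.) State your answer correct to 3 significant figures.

0.0143 MJ

12120 J = 0.0121200 MJ and 0.5111 kcal = 0.00213844 MJ.
0.0121200 + 0.00213844 ≈ 0.0143 MJ.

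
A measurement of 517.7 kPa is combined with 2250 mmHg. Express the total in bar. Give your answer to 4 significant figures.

8.177 bar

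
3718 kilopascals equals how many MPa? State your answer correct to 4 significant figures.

3.718 MPa

1 kPa = 0.00100000 MPa.
3718 × 0.00100000 ≈ 3.718 MPa.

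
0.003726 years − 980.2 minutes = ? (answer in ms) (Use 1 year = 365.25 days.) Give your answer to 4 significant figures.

5.877e+7 milliseconds

0.003726 yr = 1.17584e+8 ms and 980.2 min = 5.88120e+7 ms.
1.17584e+8 − 5.88120e+7 ≈ 5.877e+7 ms.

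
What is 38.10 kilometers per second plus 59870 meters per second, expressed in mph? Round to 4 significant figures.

38.10 km/s = 85227.3 mph and 59870 m/s = 133925 mph.
85227.3 + 133925 ≈ 219200 mph.

219200 mph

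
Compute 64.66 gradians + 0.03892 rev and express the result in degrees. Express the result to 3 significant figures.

72.2 °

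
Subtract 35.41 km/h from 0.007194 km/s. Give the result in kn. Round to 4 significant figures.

-5.136 knots

0.007194 km/s = 13.9840 kn and 35.41 km/h = 19.1199 kn.
13.9840 − 19.1199 ≈ -5.136 kn.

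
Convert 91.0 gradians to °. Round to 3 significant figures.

81.9 °

1 grad = 0.900000 °.
Then 91.0 × 0.900000 ≈ 81.9 °.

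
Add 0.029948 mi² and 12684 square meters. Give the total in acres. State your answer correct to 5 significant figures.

22.301 acre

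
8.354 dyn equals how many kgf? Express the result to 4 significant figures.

1 dyne = 1.01972e-6 kilograms-force.
Then 8.354 × 1.01972e-6 ≈ 8.519e-6 kgf.

8.519e-6 kgf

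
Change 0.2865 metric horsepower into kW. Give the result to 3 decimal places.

0.211 kW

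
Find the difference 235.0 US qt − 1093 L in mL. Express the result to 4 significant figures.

235.0 US qt = 222393 mL and 1093 L = 1.09300 × 10^6 mL.
222393 − 1.09300 × 10^6 ≈ -870600 mL.

-870600 mL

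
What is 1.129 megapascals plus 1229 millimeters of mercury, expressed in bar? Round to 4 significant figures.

1.129 MPa = 11.2900 bar and 1229 mmHg = 1.63853 bar.
11.2900 + 1.63853 ≈ 12.93 bar.

12.93 bar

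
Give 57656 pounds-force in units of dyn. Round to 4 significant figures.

2.565e+10 dynes

1 lbf = 444822 dyn.
57656 × 444822 ≈ 2.565e+10 dyn.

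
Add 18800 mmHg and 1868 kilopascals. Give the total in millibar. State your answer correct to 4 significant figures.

43740 mbar

18800 mmHg = 25064.6 mbar and 1868 kPa = 18680.0 mbar.
25064.6 + 18680.0 ≈ 43740 mbar.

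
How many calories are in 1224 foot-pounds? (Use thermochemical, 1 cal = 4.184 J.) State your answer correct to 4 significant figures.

1 ft·lbf = 0.324048 calories.
Thus 1224 × 0.324048 ≈ 396.6 cal.

396.6 cal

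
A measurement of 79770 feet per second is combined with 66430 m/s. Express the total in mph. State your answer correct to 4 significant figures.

203000 miles per hour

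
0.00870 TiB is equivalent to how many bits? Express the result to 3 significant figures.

1 tebibyte = 8.79609e+12 bit.
Thus 0.00870 × 8.79609e+12 ≈ 7.65e+10 bit.

7.65e+10 bit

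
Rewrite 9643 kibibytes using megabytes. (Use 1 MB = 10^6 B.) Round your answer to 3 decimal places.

1 kibibyte = 0.00102400 MB.
9643 × 0.00102400 ≈ 9.874 MB.

9.874 MB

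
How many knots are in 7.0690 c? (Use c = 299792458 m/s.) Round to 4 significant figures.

4.119 × 10^9 knots

1 speed of light = 5.82750 × 10^8 kn.
7.0690 × 5.82750 × 10^8 ≈ 4.119 × 10^9 kn.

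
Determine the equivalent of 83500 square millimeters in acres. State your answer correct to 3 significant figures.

2.06 × 10^-5 acre

1 square millimeter = 2.47105 × 10^-10 acres.
Thus 83500 × 2.47105 × 10^-10 ≈ 2.06 × 10^-5 acre.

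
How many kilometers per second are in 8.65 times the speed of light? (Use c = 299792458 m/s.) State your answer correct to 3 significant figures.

2.59e+6 km/s

1 c = 299792 km/s.
8.65 × 299792 ≈ 2.59e+6 km/s.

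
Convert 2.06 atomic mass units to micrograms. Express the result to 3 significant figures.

3.42 × 10^-18 μg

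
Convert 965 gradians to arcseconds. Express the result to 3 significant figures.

3.13 × 10^6 arcsec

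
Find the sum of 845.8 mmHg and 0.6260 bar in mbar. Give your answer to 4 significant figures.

845.8 mmHg = 1127.64 mbar and 0.6260 bar = 626.000 mbar.
1127.64 + 626.000 ≈ 1754 mbar.

1754 millibar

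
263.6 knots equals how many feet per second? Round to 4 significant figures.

444.9 ft/s

1 knot = 1.68781 ft/s.
Thus 263.6 × 1.68781 ≈ 444.9 ft/s.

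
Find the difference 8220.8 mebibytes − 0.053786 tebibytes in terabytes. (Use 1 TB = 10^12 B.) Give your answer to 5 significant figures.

8220.8 MiB = 0.00862013 TB and 0.053786 TiB = 0.0591383 TB.
0.00862013 − 0.0591383 ≈ -0.050518 TB.

-0.050518 TB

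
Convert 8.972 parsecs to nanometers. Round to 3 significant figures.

2.77 × 10^26 nm

1 parsec = 3.08568 × 10^25 nanometers.
Then 8.972 × 3.08568 × 10^25 ≈ 2.77 × 10^26 nm.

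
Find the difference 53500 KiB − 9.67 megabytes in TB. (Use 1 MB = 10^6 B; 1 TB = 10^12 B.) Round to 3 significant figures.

4.51 × 10^-5 terabytes

53500 KiB = 5.47840 × 10^-5 TB and 9.67 MB = 9.67000 × 10^-6 TB.
5.47840 × 10^-5 − 9.67000 × 10^-6 ≈ 4.51 × 10^-5 TB.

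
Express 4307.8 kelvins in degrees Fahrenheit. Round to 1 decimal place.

7294.4 °F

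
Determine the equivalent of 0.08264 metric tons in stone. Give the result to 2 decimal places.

13.01 st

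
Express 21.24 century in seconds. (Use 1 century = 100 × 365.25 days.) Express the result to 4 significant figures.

1 century = 3.15576e+9 seconds.
So 21.24 × 3.15576e+9 ≈ 6.703e+10 s.

6.703e+10 s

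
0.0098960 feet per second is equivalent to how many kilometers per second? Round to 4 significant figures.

3.016 × 10^-6 kilometers per second

1 foot per second = 0.000304800 km/s.
So 0.0098960 × 0.000304800 ≈ 3.016 × 10^-6 km/s.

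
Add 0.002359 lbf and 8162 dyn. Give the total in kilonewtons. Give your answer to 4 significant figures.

0.002359 lbf = 1.04934 × 10^-5 kN and 8162 dyn = 8.16200 × 10^-5 kN.
1.04934 × 10^-5 + 8.16200 × 10^-5 ≈ 9.211 × 10^-5 kN.

9.211 × 10^-5 kN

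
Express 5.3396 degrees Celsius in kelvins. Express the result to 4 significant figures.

K = °C + 273.15.
Applying the formula gives 278.5 K.

278.5 K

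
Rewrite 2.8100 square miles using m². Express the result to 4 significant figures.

1 mi² = 2.58999e+6 m².
Thus 2.8100 × 2.58999e+6 ≈ 7.278e+6 m².

7.278e+6 square meters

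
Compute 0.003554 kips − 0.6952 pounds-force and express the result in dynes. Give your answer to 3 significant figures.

1.27 × 10^6 dynes

0.003554 kip = 1.58090 × 10^6 dyn and 0.6952 lbf = 309240 dyn.
1.58090 × 10^6 − 309240 ≈ 1.27 × 10^6 dyn.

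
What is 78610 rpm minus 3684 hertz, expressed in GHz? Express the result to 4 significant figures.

78610 rpm = 1.31017e-6 GHz and 3684 Hz = 3.68400e-6 GHz.
1.31017e-6 − 3.68400e-6 ≈ -2.374e-6 GHz.

-2.374e-6 gigahertz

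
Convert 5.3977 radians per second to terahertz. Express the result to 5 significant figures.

8.5907 × 10^-13 terahertz

1 rad/s = 1.59155 × 10^-13 THz.
Then 5.3977 × 1.59155 × 10^-13 ≈ 8.5907 × 10^-13 THz.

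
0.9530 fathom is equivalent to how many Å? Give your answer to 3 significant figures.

1.74 × 10^10 angstroms

1 fathom = 1.82880 × 10^10 Å.
Thus 0.9530 × 1.82880 × 10^10 ≈ 1.74 × 10^10 Å.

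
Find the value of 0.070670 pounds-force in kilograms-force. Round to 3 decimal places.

0.032 kilograms-force

1 pound-force = 0.453592 kilograms-force.
Then 0.070670 × 0.453592 ≈ 0.032 kgf.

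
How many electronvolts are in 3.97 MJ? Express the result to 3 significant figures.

2.48e+25 electronvolts

1 megajoule = 6.24151e+24 eV.
Then 3.97 × 6.24151e+24 ≈ 2.48e+25 eV.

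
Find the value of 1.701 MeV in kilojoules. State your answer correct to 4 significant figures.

2.725e-16 kJ

1 MeV = 1.60218e-16 kilojoules.
1.701 × 1.60218e-16 ≈ 2.725e-16 kJ.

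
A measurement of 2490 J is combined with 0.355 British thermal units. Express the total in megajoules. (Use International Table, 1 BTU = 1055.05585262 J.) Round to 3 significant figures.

0.00286 MJ

2490 J = 0.00249000 MJ and 0.355 BTU = 0.000374545 MJ.
0.00249000 + 0.000374545 ≈ 0.00286 MJ.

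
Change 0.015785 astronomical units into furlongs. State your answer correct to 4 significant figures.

1 astronomical unit = 7.43646e+8 furlongs.
0.015785 × 7.43646e+8 ≈ 1.174e+7 furlong.

1.174e+7 furlongs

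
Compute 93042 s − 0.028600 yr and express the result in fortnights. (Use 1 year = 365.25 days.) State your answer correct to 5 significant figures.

-0.66923 fortnights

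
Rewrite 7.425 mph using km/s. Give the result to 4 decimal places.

0.0033 km/s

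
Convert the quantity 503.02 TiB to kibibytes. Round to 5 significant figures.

5.4011 × 10^11 KiB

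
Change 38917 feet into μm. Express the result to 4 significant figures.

1 ft = 304800 micrometers.
Thus 38917 × 304800 ≈ 1.186e+10 μm.

1.186e+10 μm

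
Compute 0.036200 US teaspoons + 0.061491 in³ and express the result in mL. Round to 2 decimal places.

1.19 milliliters

0.036200 US tsp = 0.178427 mL and 0.061491 in³ = 1.00766 mL.
0.178427 + 1.00766 ≈ 1.19 mL.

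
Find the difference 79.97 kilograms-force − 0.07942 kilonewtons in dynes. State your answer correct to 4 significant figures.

79.97 kgf = 7.84238 × 10^7 dyn and 0.07942 kN = 7.94200 × 10^6 dyn.
7.84238 × 10^7 − 7.94200 × 10^6 ≈ 7.048 × 10^7 dyn.

7.048 × 10^7 dyn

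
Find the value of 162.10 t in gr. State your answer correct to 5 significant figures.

1 metric ton = 1.54324 × 10^7 gr.
So 162.10 × 1.54324 × 10^7 ≈ 2.5016 × 10^9 gr.

2.5016 × 10^9 grains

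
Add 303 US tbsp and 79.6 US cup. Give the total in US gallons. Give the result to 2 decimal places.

6.16 US gallons

303 US tbsp = 1.18359 US gal and 79.6 US cup = 4.97500 US gal.
1.18359 + 4.97500 ≈ 6.16 US gal.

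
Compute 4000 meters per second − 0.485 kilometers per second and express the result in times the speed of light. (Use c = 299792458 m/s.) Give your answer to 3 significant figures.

1.17e-5 times the speed of light

4000 m/s = 1.33426e-5 c and 0.485 km/s = 1.61779e-6 c.
1.33426e-5 − 1.61779e-6 ≈ 1.17e-5 c.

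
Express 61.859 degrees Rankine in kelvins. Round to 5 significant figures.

34.366 K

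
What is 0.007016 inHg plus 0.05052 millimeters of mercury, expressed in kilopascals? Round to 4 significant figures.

0.03049 kilopascals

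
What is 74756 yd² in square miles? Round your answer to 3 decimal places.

1 yd² = 3.22831 × 10^-7 mi².
Then 74756 × 3.22831 × 10^-7 ≈ 0.024 mi².

0.024 mi²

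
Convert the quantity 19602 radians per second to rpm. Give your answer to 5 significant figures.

187190 revolutions per minute

1 rad/s = 9.54930 rpm.
Then 19602 × 9.54930 ≈ 187190 rpm.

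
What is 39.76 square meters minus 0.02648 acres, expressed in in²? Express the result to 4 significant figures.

-104500 square inches

39.76 m² = 61628.1 in² and 0.02648 acre = 166100 in².
61628.1 − 166100 ≈ -104500 in².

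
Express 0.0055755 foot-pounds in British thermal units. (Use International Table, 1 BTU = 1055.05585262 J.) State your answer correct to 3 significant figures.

7.16 × 10^-6 BTU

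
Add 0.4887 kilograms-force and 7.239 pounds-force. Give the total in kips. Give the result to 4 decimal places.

0.0083 kips

0.4887 kgf = 0.00107740 kip and 7.239 lbf = 0.00723900 kip.
0.00107740 + 0.00723900 ≈ 0.0083 kip.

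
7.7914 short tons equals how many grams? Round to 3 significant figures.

7.07 × 10^6 g

1 short ton = 907185 grams.
So 7.7914 × 907185 ≈ 7.07 × 10^6 g.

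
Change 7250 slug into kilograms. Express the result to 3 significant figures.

106000 kilograms

1 slug = 14.5939 kilograms.
Then 7250 × 14.5939 ≈ 106000 kg.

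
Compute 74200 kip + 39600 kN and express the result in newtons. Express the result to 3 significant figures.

74200 kip = 3.30058 × 10^8 N and 39600 kN = 3.96000 × 10^7 N.
3.30058 × 10^8 + 3.96000 × 10^7 ≈ 3.70 × 10^8 N.

3.70 × 10^8 newtons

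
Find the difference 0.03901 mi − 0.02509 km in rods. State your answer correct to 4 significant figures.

7.494 rod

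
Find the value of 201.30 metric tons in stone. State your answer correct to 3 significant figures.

1 metric ton = 157.473 stone.
Then 201.30 × 157.473 ≈ 31700 st.

31700 stone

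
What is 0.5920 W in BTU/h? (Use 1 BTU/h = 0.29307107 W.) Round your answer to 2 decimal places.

2.02 BTU/h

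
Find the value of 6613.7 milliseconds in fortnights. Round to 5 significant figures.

1 ms = 8.26720 × 10^-10 fortnights.
6613.7 × 8.26720 × 10^-10 ≈ 5.4677 × 10^-6 fortnight.

5.4677 × 10^-6 fortnights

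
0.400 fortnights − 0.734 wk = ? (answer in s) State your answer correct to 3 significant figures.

39900 seconds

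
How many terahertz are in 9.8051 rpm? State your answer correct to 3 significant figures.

1 rpm = 1.66667 × 10^-14 THz.
Then 9.8051 × 1.66667 × 10^-14 ≈ 1.63 × 10^-13 THz.

1.63 × 10^-13 terahertz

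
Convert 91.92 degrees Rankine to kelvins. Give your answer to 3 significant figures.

51.1 K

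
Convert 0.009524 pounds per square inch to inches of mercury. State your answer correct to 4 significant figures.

0.01939 inches of mercury

1 psi = 2.03602 inches of mercury.
Thus 0.009524 × 2.03602 ≈ 0.01939 inHg.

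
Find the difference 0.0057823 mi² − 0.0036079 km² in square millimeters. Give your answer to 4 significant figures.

1.137e+10 mm²

0.0057823 mi² = 1.49761e+10 mm² and 0.0036079 km² = 3.60790e+9 mm².
1.49761e+10 − 3.60790e+9 ≈ 1.137e+10 mm².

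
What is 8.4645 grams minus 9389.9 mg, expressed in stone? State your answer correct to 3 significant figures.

-0.000146 st

8.4645 g = 0.00133293 st and 9389.9 mg = 0.00147866 st.
0.00133293 − 0.00147866 ≈ -0.000146 st.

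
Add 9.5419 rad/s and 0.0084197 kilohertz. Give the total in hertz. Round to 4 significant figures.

9.938 Hz

9.5419 rad/s = 1.51864 Hz and 0.0084197 kHz = 8.41970 Hz.
1.51864 + 8.41970 ≈ 9.938 Hz.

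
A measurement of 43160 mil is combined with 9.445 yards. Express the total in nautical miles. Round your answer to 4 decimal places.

0.0053 nautical miles

43160 mil = 0.000591935 nmi and 9.445 yd = 0.00466334 nmi.
0.000591935 + 0.00466334 ≈ 0.0053 nmi.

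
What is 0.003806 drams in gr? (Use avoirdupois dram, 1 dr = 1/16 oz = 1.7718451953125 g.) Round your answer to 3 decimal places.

1 dram = 27.34375 grains.
So 0.003806 × 27.34375 ≈ 0.104 gr.

0.104 gr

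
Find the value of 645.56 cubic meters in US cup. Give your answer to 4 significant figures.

2.729 × 10^6 US cup

1 m³ = 4226.75 US cup.
645.56 × 4226.75 ≈ 2.729 × 10^6 US cup.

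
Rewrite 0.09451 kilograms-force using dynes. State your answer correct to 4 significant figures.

92680 dyn

1 kgf = 980665 dyn.
Then 0.09451 × 980665 ≈ 92680 dyn.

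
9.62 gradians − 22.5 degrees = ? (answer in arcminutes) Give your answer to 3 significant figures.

-831 arcmin

9.62 grad = 519.480 arcmin and 22.5 ° = 1350.00 arcmin.
519.480 − 1350.00 ≈ -831 arcmin.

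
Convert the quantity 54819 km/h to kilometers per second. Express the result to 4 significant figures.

1 kilometer per hour = 0.000277778 km/s.
So 54819 × 0.000277778 ≈ 15.23 km/s.

15.23 km/s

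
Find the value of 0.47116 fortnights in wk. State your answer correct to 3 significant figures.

0.942 weeks

1 fortnight = 2.00000 weeks.
So 0.47116 × 2.00000 ≈ 0.942 wk.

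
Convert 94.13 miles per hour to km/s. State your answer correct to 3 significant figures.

1 mph = 0.000447040 kilometers per second.
Then 94.13 × 0.000447040 ≈ 0.0421 km/s.

0.0421 kilometers per second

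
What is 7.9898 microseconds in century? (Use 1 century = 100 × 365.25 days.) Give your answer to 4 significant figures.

2.532e-15 centuries

1 μs = 3.16881e-16 centuries.
7.9898 × 3.16881e-16 ≈ 2.532e-15 century.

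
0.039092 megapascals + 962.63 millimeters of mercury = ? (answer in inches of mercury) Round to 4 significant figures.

49.44 inHg

0.039092 MPa = 11.5439 inHg and 962.63 mmHg = 37.8988 inHg.
11.5439 + 37.8988 ≈ 49.44 inHg.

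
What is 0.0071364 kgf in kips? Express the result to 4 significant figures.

1.573 × 10^-5 kip

1 kgf = 0.00220462 kips.
Thus 0.0071364 × 0.00220462 ≈ 1.573 × 10^-5 kip.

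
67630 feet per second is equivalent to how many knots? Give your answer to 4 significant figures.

40070 knots

1 ft/s = 0.592484 knots.
67630 × 0.592484 ≈ 40070 kn.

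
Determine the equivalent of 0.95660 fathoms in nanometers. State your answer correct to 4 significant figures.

1.749e+9 nanometers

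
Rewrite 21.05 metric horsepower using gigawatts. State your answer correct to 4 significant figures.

1 PS = 7.35499 × 10^-7 gigawatts.
So 21.05 × 7.35499 × 10^-7 ≈ 1.548 × 10^-5 GW.

1.548 × 10^-5 GW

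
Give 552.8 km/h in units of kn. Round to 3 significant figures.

1 km/h = 0.539957 kn.
552.8 × 0.539957 ≈ 298 kn.

298 kn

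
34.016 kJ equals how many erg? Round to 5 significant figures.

3.4016e+11 ergs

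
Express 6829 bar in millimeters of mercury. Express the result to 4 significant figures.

5.122e+6 millimeters of mercury

1 bar = 750.062 mmHg.
So 6829 × 750.062 ≈ 5.122e+6 mmHg.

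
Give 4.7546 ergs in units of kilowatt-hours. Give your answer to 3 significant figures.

1.32e-13 kilowatt-hours

1 erg = 2.77778e-14 kilowatt-hours.
4.7546 × 2.77778e-14 ≈ 1.32e-13 kWh.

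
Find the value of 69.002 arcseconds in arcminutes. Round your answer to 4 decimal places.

1 arcsecond = 0.0166667 arcminutes.
So 69.002 × 0.0166667 ≈ 1.1500 arcmin.

1.1500 arcmin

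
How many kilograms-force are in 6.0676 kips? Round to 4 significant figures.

2752 kilograms-force

1 kip = 453.592 kgf.
6.0676 × 453.592 ≈ 2752 kgf.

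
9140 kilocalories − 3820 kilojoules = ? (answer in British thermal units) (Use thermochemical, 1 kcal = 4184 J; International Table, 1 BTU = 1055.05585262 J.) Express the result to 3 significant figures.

32600 British thermal units

9140 kcal = 36246.2 BTU and 3820 kJ = 3620.66 BTU.
36246.2 − 3620.66 ≈ 32600 BTU.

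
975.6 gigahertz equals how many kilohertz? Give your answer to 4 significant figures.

9.756e+8 kilohertz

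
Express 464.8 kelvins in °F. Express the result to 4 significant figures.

377.0 degrees Fahrenheit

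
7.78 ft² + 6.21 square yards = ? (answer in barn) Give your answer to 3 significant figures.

7.78 ft² = 7.22786e+27 barn and 6.21 yd² = 5.19235e+28 barn.
7.22786e+27 + 5.19235e+28 ≈ 5.92e+28 barn.

5.92e+28 barn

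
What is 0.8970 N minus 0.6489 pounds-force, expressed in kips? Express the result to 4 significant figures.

-0.0004472 kip

0.8970 N = 0.000201654 kip and 0.6489 lbf = 0.000648900 kip.
0.000201654 − 0.000648900 ≈ -0.0004472 kip.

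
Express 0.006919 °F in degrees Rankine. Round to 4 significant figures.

459.7 degrees Rankine

°R = °F + 459.67.
Applying the formula gives 459.7 °R.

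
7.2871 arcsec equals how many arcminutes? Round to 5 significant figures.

1 arcsec = 0.0166667 arcmin.
Then 7.2871 × 0.0166667 ≈ 0.12145 arcmin.

0.12145 arcminutes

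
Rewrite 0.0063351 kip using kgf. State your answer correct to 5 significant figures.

1 kip = 453.592 kgf.
0.0063351 × 453.592 ≈ 2.8736 kgf.

2.8736 kgf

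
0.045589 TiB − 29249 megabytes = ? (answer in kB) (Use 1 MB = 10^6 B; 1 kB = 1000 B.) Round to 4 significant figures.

2.088e+7 kB

0.045589 TiB = 5.01256e+7 kB and 29249 MB = 2.92490e+7 kB.
5.01256e+7 − 2.92490e+7 ≈ 2.088e+7 kB.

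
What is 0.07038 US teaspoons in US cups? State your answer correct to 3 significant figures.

0.00147 US cups

1 US tsp = 0.0208333 US cup.
So 0.07038 × 0.0208333 ≈ 0.00147 US cup.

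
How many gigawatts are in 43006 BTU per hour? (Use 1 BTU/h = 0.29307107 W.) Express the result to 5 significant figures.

1.2604e-5 GW

1 BTU/h = 2.93071e-10 gigawatts.
43006 × 2.93071e-10 ≈ 1.2604e-5 GW.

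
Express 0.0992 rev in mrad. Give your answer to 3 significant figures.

1 rev = 6283.19 mrad.
So 0.0992 × 6283.19 ≈ 623 mrad.

623 mrad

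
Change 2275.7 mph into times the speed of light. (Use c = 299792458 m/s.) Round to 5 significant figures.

1 mph = 1.49116 × 10^-9 c.
Then 2275.7 × 1.49116 × 10^-9 ≈ 3.3934 × 10^-6 c.

3.3934 × 10^-6 times the speed of light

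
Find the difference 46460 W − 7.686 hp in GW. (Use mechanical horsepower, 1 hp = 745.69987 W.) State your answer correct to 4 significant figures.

46460 W = 4.64600 × 10^-5 GW and 7.686 hp = 5.73145 × 10^-6 GW.
4.64600 × 10^-5 − 5.73145 × 10^-6 ≈ 4.073 × 10^-5 GW.

4.073 × 10^-5 gigawatts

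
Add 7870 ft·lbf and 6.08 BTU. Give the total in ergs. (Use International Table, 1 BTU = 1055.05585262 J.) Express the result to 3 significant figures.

1.71e+11 ergs

7870 ft·lbf = 1.06703e+11 erg and 6.08 BTU = 6.41474e+10 erg.
1.06703e+11 + 6.41474e+10 ≈ 1.71e+11 erg.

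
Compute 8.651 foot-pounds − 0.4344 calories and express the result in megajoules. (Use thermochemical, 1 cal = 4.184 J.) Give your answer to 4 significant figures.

9.912e-6 MJ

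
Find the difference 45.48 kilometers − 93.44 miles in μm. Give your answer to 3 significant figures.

-1.05 × 10^11 μm

45.48 km = 4.54800 × 10^10 μm and 93.44 mi = 1.50377 × 10^11 μm.
4.54800 × 10^10 − 1.50377 × 10^11 ≈ -1.05 × 10^11 μm.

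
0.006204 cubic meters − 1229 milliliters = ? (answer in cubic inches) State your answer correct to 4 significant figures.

303.6 in³

0.006204 m³ = 378.591 in³ and 1229 mL = 74.9982 in³.
378.591 − 74.9982 ≈ 303.6 in³.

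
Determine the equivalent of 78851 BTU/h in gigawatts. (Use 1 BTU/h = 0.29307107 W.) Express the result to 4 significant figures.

2.311e-5 GW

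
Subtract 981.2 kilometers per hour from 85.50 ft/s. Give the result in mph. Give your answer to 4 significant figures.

-551.4 miles per hour

85.50 ft/s = 58.2955 mph and 981.2 km/h = 609.689 mph.
58.2955 − 609.689 ≈ -551.4 mph.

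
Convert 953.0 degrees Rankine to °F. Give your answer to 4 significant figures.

493.3 degrees Fahrenheit

°R = °F + 459.67.
Applying the formula gives 493.3 °F.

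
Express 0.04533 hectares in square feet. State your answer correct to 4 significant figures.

4879 square feet

1 hectare = 107639 ft².
0.04533 × 107639 ≈ 4879 ft².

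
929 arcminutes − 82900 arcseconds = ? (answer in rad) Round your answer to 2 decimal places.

-0.13 rad

929 arcmin = 0.270235 rad and 82900 arcsec = 0.401911 rad.
0.270235 − 0.401911 ≈ -0.13 rad.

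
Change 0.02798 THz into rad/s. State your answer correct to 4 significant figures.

1.758 × 10^11 radians per second

1 terahertz = 6.28319 × 10^12 rad/s.
So 0.02798 × 6.28319 × 10^12 ≈ 1.758 × 10^11 rad/s.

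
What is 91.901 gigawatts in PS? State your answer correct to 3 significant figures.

1.25e+8 metric horsepower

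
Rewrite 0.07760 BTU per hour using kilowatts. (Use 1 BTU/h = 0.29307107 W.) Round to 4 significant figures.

2.274 × 10^-5 kW

1 BTU per hour = 0.000293071 kW.
0.07760 × 0.000293071 ≈ 2.274 × 10^-5 kW.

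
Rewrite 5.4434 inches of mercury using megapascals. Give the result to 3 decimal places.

0.018 MPa

1 inHg = 0.00338639 MPa.
So 5.4434 × 0.00338639 ≈ 0.018 MPa.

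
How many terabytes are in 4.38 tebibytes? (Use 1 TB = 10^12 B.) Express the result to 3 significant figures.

1 TiB = 1.09951 TB.
Thus 4.38 × 1.09951 ≈ 4.82 TB.

4.82 TB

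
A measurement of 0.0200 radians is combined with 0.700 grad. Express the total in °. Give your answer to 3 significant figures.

1.78 °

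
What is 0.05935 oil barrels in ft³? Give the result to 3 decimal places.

0.333 cubic feet

1 bbl = 5.61458 ft³.
So 0.05935 × 5.61458 ≈ 0.333 ft³.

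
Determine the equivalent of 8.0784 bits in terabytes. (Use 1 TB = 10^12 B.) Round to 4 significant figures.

1 bit = 1.25000 × 10^-13 TB.
8.0784 × 1.25000 × 10^-13 ≈ 1.010 × 10^-12 TB.

1.010 × 10^-12 TB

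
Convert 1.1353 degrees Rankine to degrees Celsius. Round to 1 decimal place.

-272.5 degrees Celsius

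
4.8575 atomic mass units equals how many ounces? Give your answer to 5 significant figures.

1 atomic mass unit = 5.85738 × 10^-26 oz.
4.8575 × 5.85738 × 10^-26 ≈ 2.8452 × 10^-25 oz.

2.8452 × 10^-25 oz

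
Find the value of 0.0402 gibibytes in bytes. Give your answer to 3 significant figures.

4.32e+7 B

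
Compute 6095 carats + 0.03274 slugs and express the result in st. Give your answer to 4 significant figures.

0.2672 stone

6095 ct = 0.191960 st and 0.03274 slug = 0.0752413 st.
0.191960 + 0.0752413 ≈ 0.2672 st.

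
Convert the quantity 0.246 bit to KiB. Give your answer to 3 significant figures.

3.00 × 10^-5 KiB

1 bit = 0.000122070 KiB.
So 0.246 × 0.000122070 ≈ 3.00 × 10^-5 KiB.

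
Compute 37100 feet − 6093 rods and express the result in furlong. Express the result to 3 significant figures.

-96.1 furlong

37100 ft = 56.2121 furlong and 6093 rod = 152.325 furlong.
56.2121 − 152.325 ≈ -96.1 furlong.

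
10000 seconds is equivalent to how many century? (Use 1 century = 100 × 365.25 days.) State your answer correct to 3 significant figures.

1 s = 3.16881 × 10^-10 centuries.
So 10000 × 3.16881 × 10^-10 ≈ 3.17 × 10^-6 century.

3.17 × 10^-6 centuries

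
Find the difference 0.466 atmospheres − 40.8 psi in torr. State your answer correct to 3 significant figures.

-1760 torr

0.466 atm = 354.160 torr and 40.8 psi = 2109.97 torr.
354.160 − 2109.97 ≈ -1760 torr.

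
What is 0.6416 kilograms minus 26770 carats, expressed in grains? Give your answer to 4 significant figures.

-72720 gr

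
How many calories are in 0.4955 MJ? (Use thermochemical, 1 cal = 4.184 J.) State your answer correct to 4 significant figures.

118400 calories

1 megajoule = 239006 cal.
So 0.4955 × 239006 ≈ 118400 cal.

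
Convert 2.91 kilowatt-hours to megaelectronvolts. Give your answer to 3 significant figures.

1 kWh = 2.24694 × 10^19 MeV.
Then 2.91 × 2.24694 × 10^19 ≈ 6.54 × 10^19 MeV.

6.54 × 10^19 MeV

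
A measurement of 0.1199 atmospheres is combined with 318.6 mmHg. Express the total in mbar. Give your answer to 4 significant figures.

0.1199 atm = 121.489 mbar and 318.6 mmHg = 424.765 mbar.
121.489 + 424.765 ≈ 546.3 mbar.

546.3 mbar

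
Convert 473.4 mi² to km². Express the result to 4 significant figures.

1 square mile = 2.58999 square kilometers.
Then 473.4 × 2.58999 ≈ 1226 km².

1226 square kilometers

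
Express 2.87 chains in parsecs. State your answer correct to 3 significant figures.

1.87 × 10^-15 pc

1 chain = 6.51941 × 10^-16 pc.
Thus 2.87 × 6.51941 × 10^-16 ≈ 1.87 × 10^-15 pc.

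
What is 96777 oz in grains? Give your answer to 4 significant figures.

4.234 × 10^7 gr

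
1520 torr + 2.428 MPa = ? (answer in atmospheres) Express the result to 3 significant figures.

26.0 atm

1520 torr = 2.00000 atm and 2.428 MPa = 23.9625 atm.
2.00000 + 23.9625 ≈ 26.0 atm.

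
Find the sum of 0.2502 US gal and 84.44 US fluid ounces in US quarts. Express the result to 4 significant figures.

3.640 US qt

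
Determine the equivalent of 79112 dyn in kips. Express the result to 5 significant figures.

1 dyn = 2.24809e-9 kip.
So 79112 × 2.24809e-9 ≈ 0.00017785 kip.

0.00017785 kip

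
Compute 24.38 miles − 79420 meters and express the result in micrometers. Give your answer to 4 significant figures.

24.38 mi = 3.92358e+10 μm and 79420 m = 7.94200e+10 μm.
3.92358e+10 − 7.94200e+10 ≈ -4.018e+10 μm.

-4.018e+10 micrometers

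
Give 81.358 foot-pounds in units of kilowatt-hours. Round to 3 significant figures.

3.06 × 10^-5 kWh

1 ft·lbf = 3.76616 × 10^-7 kWh.
Thus 81.358 × 3.76616 × 10^-7 ≈ 3.06 × 10^-5 kWh.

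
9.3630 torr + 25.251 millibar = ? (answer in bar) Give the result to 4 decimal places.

0.0377 bar

9.3630 torr = 0.0124830 bar and 25.251 mbar = 0.0252510 bar.
0.0124830 + 0.0252510 ≈ 0.0377 bar.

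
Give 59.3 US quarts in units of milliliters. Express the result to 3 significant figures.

1 US qt = 946.353 mL.
So 59.3 × 946.353 ≈ 56100 mL.

56100 milliliters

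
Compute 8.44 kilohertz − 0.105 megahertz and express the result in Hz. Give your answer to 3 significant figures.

-96600 hertz

8.44 kHz = 8440.00 Hz and 0.105 MHz = 105000 Hz.
8440.00 − 105000 ≈ -96600 Hz.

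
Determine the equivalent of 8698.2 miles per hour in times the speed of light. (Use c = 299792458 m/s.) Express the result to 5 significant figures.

1.2970e-5 c

1 mile per hour = 1.49116e-9 c.
Thus 8698.2 × 1.49116e-9 ≈ 1.2970e-5 c.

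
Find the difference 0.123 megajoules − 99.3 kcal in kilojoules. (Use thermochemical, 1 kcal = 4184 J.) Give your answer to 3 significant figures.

-292 kilojoules

0.123 MJ = 123.000 kJ and 99.3 kcal = 415.471 kJ.
123.000 − 415.471 ≈ -292 kJ.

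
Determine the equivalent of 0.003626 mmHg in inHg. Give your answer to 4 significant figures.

1 mmHg = 0.0393701 inHg.
Then 0.003626 × 0.0393701 ≈ 0.0001428 inHg.

0.0001428 inHg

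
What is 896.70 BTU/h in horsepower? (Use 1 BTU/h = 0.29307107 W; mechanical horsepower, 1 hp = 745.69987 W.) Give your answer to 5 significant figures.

1 BTU per hour = 0.000393015 hp.
So 896.70 × 0.000393015 ≈ 0.35242 hp.

0.35242 horsepower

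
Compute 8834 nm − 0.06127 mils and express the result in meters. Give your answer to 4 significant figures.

8834 nm = 8.83400e-6 m and 0.06127 mil = 1.55626e-6 m.
8.83400e-6 − 1.55626e-6 ≈ 7.278e-6 m.

7.278e-6 meters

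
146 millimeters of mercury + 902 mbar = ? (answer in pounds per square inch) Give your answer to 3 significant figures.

15.9 psi

146 mmHg = 2.82317 psi and 902 mbar = 13.0824 psi.
2.82317 + 13.0824 ≈ 15.9 psi.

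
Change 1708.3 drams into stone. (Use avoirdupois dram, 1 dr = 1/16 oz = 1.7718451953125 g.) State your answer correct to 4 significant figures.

0.4766 st

1 dram = 0.000279018 st.
Then 1708.3 × 0.000279018 ≈ 0.4766 st.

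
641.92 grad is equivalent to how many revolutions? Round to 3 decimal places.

1 gradian = 0.00250000 revolutions.
Thus 641.92 × 0.00250000 ≈ 1.605 rev.

1.605 revolutions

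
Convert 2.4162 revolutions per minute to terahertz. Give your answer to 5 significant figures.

4.0270 × 10^-14 THz

1 revolution per minute = 1.66667 × 10^-14 THz.
2.4162 × 1.66667 × 10^-14 ≈ 4.0270 × 10^-14 THz.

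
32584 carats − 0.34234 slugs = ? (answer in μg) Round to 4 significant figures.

1.521 × 10^9 micrograms

32584 ct = 6.51680 × 10^9 μg and 0.34234 slug = 4.99608 × 10^9 μg.
6.51680 × 10^9 − 4.99608 × 10^9 ≈ 1.521 × 10^9 μg.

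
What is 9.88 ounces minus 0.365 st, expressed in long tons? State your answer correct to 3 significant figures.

9.88 oz = 0.000275670 long ton and 0.365 st = 0.00228125 long ton.
0.000275670 − 0.00228125 ≈ -0.00201 long ton.

-0.00201 long ton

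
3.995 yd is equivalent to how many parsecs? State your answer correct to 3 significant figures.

1.18e-16 pc

1 yard = 2.96337e-17 pc.
Thus 3.995 × 2.96337e-17 ≈ 1.18e-16 pc.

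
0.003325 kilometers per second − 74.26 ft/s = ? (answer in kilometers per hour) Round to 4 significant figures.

-69.51 kilometers per hour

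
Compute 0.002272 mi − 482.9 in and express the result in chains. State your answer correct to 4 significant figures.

0.002272 mi = 0.181760 chain and 482.9 in = 0.609722 chain.
0.181760 − 0.609722 ≈ -0.4280 chain.

-0.4280 chain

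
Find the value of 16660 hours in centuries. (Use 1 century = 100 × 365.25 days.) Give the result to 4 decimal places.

0.0190 centuries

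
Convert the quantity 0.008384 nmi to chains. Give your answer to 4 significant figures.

1 nautical mile = 92.0624 chain.
0.008384 × 92.0624 ≈ 0.7719 chain.

0.7719 chain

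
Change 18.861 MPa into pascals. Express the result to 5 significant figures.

1.8861e+7 pascals

1 megapascal = 1.00000e+6 Pa.
18.861 × 1.00000e+6 ≈ 1.8861e+7 Pa.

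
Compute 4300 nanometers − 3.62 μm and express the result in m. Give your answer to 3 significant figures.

6.80 × 10^-7 meters

4300 nm = 4.30000 × 10^-6 m and 3.62 μm = 3.62000 × 10^-6 m.
4.30000 × 10^-6 − 3.62000 × 10^-6 ≈ 6.80 × 10^-7 m.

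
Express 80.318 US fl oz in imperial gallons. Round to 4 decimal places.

1 US fluid ounce = 0.00650527 imp gal.
So 80.318 × 0.00650527 ≈ 0.5225 imp gal.

0.5225 imperial gallons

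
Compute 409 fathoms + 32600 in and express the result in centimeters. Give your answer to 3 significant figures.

409 fathom = 74797.9 cm and 32600 in = 82804.0 cm.
74797.9 + 82804.0 ≈ 158000 cm.

158000 cm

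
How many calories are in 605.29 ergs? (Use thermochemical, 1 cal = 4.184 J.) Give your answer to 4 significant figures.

1.447e-5 cal

1 erg = 2.39006e-8 cal.
So 605.29 × 2.39006e-8 ≈ 1.447e-5 cal.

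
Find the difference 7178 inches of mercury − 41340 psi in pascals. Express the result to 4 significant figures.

7178 inHg = 2.43075e+7 Pa and 41340 psi = 2.85029e+8 Pa.
2.43075e+7 − 2.85029e+8 ≈ -2.607e+8 Pa.

-2.607e+8 Pa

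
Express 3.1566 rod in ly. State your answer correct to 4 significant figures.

1.678e-15 light-years

1 rod = 5.31587e-16 light-years.
3.1566 × 5.31587e-16 ≈ 1.678e-15 ly.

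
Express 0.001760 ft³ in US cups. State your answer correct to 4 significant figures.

1 cubic foot = 119.688 US cup.
Then 0.001760 × 119.688 ≈ 0.2107 US cup.

0.2107 US cup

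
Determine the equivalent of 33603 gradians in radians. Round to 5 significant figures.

1 grad = 0.01570796 radians.
So 33603 × 0.01570796 ≈ 527.83 rad.

527.83 radians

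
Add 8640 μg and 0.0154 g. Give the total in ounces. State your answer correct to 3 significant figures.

8640 μg = 0.000304767 oz and 0.0154 g = 0.000543219 oz.
0.000304767 + 0.000543219 ≈ 0.000848 oz.

0.000848 oz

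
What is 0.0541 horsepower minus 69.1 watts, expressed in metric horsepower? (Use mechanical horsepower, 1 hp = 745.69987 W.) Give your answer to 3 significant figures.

-0.0391 PS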